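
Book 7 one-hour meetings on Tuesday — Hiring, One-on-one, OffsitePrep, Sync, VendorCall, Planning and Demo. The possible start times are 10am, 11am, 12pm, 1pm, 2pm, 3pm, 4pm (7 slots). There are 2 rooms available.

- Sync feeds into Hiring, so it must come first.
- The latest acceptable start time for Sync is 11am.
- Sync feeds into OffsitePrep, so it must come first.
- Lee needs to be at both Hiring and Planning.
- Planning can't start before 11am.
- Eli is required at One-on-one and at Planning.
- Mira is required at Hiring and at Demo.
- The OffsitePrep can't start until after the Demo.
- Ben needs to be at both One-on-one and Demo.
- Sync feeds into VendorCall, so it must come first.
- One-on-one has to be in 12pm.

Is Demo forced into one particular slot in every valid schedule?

Demo can be 10am (e.g. One-on-one -> 12pm; OffsitePrep -> 11am; Planning -> 11am; Sync -> 10am; Demo -> 10am; Hiring -> 12pm; VendorCall -> 1pm) or 11am (e.g. Planning -> 11am; OffsitePrep -> 12pm; Sync -> 10am; Hiring -> 1pm; Demo -> 11am; One-on-one -> 12pm; VendorCall -> 1pm).

No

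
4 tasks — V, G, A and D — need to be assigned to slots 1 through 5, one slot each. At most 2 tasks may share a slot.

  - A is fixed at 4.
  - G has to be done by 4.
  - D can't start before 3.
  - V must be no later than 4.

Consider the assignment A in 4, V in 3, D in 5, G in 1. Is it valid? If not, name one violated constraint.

Yes, all constraints hold

A is fixed at 4 — holds.
G has to be done by 4 — holds.
V must be no later than 4 — holds.
D can't start before 3 — holds.
At most 2 tasks may share a slot — holds.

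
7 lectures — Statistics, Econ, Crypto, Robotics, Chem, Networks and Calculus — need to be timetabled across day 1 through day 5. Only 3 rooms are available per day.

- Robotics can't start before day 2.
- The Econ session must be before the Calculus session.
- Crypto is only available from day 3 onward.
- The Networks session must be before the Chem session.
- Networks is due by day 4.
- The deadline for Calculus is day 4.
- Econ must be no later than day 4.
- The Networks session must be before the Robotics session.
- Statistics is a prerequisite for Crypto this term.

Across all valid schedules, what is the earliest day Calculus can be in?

Precedence pushes Calculus to at least day 2; Calculus's own window allows nothing later than day 4.
Calculus at day 2 is achievable: Statistics=day 1, Crypto=day 3, Calculus=day 2, Networks=day 1, Robotics=day 2, Econ=day 1, Chem=day 2.

day 2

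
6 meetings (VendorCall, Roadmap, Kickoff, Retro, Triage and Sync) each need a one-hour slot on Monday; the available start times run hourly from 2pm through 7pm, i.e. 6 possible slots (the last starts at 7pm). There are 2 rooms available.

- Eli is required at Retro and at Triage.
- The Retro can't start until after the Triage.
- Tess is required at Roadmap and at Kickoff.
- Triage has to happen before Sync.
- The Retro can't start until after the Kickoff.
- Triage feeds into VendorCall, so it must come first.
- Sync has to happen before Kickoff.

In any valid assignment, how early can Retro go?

5pm

Precedence pushes Retro to at least 5pm.
Retro at 5pm is achievable: VendorCall in 3pm, Kickoff in 4pm, Roadmap in 2pm, Sync in 3pm, Triage in 2pm, Retro in 5pm.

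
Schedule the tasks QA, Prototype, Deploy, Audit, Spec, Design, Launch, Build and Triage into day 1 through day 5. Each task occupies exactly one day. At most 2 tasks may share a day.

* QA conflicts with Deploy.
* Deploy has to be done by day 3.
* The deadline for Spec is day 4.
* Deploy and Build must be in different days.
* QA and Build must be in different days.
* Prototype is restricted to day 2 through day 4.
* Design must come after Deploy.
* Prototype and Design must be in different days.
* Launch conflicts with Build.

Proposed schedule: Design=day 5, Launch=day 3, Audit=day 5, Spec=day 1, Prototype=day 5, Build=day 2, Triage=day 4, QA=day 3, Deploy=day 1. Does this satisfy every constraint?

Deploy and Build must be in different days — holds.
Prototype and Design must be in different days — violated.
QA and Build must be in different days — holds.
Launch conflicts with Build — holds.
Deploy has to be done by day 3 — holds.
At most 2 tasks may share a day — violated.
The deadline for Spec is day 4 — holds.
Design must come after Deploy — holds.
QA conflicts with Deploy — holds.
Prototype is restricted to day 2 through day 4 — violated.

No — it violates: Prototype is restricted to day 2 through day 4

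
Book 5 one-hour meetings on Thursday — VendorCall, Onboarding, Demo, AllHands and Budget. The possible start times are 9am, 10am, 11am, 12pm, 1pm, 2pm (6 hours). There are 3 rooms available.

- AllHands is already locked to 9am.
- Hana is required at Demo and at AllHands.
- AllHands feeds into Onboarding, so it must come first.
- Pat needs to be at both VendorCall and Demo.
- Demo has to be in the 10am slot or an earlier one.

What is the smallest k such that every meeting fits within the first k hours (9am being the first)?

The precedence chain requires at least 2 distinct hours.
With at most 3 per hour and 5 meetings, at least 2 hours are needed.
2 works (last occupied hour: 10am): for example Demo in 10am; Budget in 9am; VendorCall in 9am; Onboarding in 10am; AllHands in 9am.

2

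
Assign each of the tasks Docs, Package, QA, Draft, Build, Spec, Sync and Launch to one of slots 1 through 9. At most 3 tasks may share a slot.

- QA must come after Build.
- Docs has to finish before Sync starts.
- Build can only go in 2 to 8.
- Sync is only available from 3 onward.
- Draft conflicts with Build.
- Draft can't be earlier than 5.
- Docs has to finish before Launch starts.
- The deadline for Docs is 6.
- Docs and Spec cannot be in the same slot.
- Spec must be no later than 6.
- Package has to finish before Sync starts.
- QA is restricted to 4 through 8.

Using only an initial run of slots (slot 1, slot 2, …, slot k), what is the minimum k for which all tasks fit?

5

The precedence chain requires at least 2 distinct slots.
With at most 3 per slot and 8 tasks, at least 3 slots are needed.
Draft can't be placed before 5, so the schedule must run through at least slot 5.
5 works (last occupied slot: 5): for example QA -> 4, Package -> 1, Launch -> 2, Docs -> 1, Draft -> 5, Sync -> 3, Spec -> 2, Build -> 2.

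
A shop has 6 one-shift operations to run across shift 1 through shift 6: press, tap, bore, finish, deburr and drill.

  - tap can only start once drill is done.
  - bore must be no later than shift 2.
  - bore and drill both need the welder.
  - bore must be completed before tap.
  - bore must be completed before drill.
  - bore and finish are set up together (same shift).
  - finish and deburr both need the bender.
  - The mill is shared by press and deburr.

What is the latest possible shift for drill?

Precedence pushes drill to at least shift 2; downstream work caps drill at shift 5.
drill at shift 5 is achievable: finish -> shift 1, drill -> shift 5, press -> shift 1, bore -> shift 1, tap -> shift 6, deburr -> shift 2.

shift 5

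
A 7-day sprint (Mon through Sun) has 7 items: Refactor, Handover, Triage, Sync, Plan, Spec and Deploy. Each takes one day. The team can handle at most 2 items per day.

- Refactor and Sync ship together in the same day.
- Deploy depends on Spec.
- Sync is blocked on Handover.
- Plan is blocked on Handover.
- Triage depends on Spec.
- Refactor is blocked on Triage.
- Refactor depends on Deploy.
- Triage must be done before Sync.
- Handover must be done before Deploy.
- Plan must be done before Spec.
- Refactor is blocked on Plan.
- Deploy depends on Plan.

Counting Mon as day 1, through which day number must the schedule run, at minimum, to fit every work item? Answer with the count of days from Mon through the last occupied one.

The precedence chain requires at least 5 distinct days.
With at most 2 per day and 7 work items, at least 4 days are needed.
5 works (last occupied day: Fri): for example Deploy in Thu; Plan in Tue; Refactor in Fri; Spec in Wed; Sync in Fri; Handover in Mon; Triage in Thu.

5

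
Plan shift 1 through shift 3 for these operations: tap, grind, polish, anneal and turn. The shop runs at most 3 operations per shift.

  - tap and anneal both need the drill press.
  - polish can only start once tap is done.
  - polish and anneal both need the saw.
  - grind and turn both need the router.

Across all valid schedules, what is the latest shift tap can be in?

shift 2

Downstream work caps tap at shift 2.
tap at shift 2 is achievable: grind -> shift 1; turn -> shift 2; polish -> shift 3; tap -> shift 2; anneal -> shift 1.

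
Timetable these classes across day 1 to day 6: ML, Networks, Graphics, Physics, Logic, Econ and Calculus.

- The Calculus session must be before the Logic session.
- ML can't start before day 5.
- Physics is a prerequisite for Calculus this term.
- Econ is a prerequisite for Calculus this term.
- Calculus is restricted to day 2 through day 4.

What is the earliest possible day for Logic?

day 3

Precedence pushes Logic to at least day 3.
Logic at day 3 is achievable: Calculus in day 2, Graphics in day 1, Econ in day 1, Physics in day 1, ML in day 5, Logic in day 3, Networks in day 1.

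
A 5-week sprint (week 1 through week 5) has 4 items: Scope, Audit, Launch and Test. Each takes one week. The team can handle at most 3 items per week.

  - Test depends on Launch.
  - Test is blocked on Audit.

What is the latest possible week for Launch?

Downstream work caps Launch at week 4.
Launch at week 4 is achievable: Test in week 5; Audit in week 1; Scope in week 1; Launch in week 4.

week 4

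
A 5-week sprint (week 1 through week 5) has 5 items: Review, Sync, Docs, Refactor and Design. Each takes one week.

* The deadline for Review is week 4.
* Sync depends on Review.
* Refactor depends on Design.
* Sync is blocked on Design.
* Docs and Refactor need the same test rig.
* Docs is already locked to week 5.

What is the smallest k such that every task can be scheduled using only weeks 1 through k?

5

The precedence chain requires at least 2 distinct weeks.
Docs can't be placed before week 5, so the schedule must run through at least week 5.
5 works (last occupied week: week 5): for example Sync in week 2; Docs in week 5; Review in week 1; Refactor in week 2; Design in week 1.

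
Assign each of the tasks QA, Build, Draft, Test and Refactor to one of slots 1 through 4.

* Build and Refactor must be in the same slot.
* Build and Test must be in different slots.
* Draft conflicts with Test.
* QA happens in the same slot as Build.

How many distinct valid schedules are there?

36

Splitting on QA: it can be 1 (9), 2 (9), 3 (9), 4 (9). Listing each branch's schedules as (Build, Draft, Test, Refactor):
QA=1: (1,1,2,1) (1,1,3,1) (1,1,4,1) (1,2,3,1) (1,2,4,1) (1,3,2,1) (1,3,4,1) (1,4,2,1) (1,4,3,1) — 9.
QA=2: (2,1,3,2) (2,1,4,2) (2,2,1,2) (2,2,3,2) (2,2,4,2) (2,3,1,2) (2,3,4,2) (2,4,1,2) (2,4,3,2) — 9.
QA=3: (3,1,2,3) (3,1,4,3) (3,2,1,3) (3,2,4,3) (3,3,1,3) (3,3,2,3) (3,3,4,3) (3,4,1,3) (3,4,2,3) — 9.
QA=4: (4,1,2,4) (4,1,3,4) (4,2,1,4) (4,2,3,4) (4,3,1,4) (4,3,2,4) (4,4,1,4) (4,4,2,4) (4,4,3,4) — 9.
Summing: 9 + 9 + 9 + 9 = 36.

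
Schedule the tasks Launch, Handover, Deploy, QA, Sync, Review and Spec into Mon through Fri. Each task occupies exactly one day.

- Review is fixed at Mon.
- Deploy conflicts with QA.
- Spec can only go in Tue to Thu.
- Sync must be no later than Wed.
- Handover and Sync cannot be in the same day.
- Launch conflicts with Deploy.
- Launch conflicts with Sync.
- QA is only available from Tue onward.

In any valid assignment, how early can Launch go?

Mon

Launch at Mon is achievable: Launch in Mon; Review in Mon; Deploy in Wed; QA in Tue; Spec in Tue; Handover in Mon; Sync in Tue.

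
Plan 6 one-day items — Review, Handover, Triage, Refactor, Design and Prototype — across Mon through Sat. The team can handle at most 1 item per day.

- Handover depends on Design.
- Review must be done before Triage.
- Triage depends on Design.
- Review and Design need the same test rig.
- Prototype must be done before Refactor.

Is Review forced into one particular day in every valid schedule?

Review can be Mon (e.g. Triage in Wed; Refactor in Sat; Review in Mon; Design in Tue; Prototype in Fri; Handover in Thu) or Tue (e.g. Prototype=Fri, Refactor=Sat, Review=Tue, Handover=Thu, Triage=Wed, Design=Mon).

No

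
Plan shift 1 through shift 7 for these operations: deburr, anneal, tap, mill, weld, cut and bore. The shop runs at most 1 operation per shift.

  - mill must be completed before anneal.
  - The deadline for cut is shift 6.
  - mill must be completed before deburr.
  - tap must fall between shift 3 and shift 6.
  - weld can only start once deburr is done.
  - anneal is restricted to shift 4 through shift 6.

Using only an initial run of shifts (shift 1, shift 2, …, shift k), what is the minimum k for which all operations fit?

7

The precedence chain requires at least 3 distinct shifts.
With at most 1 per shift and 7 operations, at least 7 shifts are needed.
anneal can't be placed before shift 4, so the schedule must run through at least shift 4.
7 works (last occupied shift: shift 7): for example deburr -> shift 5; bore -> shift 7; tap -> shift 3; mill -> shift 2; cut -> shift 1; weld -> shift 6; anneal -> shift 4.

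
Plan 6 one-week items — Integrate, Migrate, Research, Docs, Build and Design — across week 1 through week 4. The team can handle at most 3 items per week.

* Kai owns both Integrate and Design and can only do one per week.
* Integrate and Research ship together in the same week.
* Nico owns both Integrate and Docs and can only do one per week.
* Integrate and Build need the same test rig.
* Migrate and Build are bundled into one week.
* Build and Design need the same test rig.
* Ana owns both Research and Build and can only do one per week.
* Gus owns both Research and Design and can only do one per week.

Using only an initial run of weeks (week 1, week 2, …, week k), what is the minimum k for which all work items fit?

3

With at most 3 per week and 6 work items, at least 2 weeks are needed.
Could 2 weeks be enough, i.e. nothing placed later than week 2? No: Integrate, Migrate and Design must all be in different weeks (Integrate/Migrate can't share; Integrate/Design can't share; Migrate/Design can't share), but only 2 weeks are available: 3 work items can't fit in 2 distinct weeks.
So 2 weeks is not enough.
3 works (last occupied week: week 3): for example Design=week 3, Integrate=week 1, Docs=week 2, Migrate=week 2, Build=week 2, Research=week 1.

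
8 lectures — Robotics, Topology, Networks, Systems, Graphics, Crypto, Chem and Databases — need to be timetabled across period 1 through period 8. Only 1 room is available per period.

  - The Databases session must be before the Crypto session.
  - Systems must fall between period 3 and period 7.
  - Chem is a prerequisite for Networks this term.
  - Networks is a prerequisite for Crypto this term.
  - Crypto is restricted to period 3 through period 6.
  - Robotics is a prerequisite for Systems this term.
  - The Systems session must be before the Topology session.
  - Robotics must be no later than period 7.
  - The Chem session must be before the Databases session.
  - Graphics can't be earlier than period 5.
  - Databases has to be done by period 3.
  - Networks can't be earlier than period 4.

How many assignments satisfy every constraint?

Splitting on Robotics: it can be period 1 (8), period 2 (8), period 3 (8). Listing each branch's schedules as (Topology, Networks, Systems, Graphics, Crypto, Chem, Databases) by period number:
Robotics=period 1: (7,4,5,8,6,2,3) (7,4,6,8,5,2,3) (7,5,4,8,6,2,3) (8,4,5,7,6,2,3) (8,4,6,7,5,2,3) (8,4,7,5,6,2,3) (8,4,7,6,5,2,3) (8,5,4,7,6,2,3) — 8.
Robotics=period 2: (7,4,5,8,6,1,3) (7,4,6,8,5,1,3) (7,5,4,8,6,1,3) (8,4,5,7,6,1,3) (8,4,6,7,5,1,3) (8,4,7,5,6,1,3) (8,4,7,6,5,1,3) (8,5,4,7,6,1,3) — 8.
Robotics=period 3: (7,4,5,8,6,1,2) (7,4,6,8,5,1,2) (7,5,4,8,6,1,2) (8,4,5,7,6,1,2) (8,4,6,7,5,1,2) (8,4,7,5,6,1,2) (8,4,7,6,5,1,2) (8,5,4,7,6,1,2) — 8.
Summing: 8 + 8 + 8 = 24.

24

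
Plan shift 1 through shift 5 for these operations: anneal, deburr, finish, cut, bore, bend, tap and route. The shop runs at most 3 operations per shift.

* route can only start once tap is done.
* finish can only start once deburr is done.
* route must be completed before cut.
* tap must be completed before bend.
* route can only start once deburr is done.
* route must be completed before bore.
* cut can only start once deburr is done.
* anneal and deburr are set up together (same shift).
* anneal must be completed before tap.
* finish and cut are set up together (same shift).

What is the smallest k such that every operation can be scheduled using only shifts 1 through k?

The precedence chain requires at least 4 distinct shifts.
With at most 3 per shift and 8 operations, at least 3 shifts are needed.
4 works (last occupied shift: shift 4): for example bore=shift 4, finish=shift 4, bend=shift 3, cut=shift 4, route=shift 3, anneal=shift 1, tap=shift 2, deburr=shift 1.

4 shifts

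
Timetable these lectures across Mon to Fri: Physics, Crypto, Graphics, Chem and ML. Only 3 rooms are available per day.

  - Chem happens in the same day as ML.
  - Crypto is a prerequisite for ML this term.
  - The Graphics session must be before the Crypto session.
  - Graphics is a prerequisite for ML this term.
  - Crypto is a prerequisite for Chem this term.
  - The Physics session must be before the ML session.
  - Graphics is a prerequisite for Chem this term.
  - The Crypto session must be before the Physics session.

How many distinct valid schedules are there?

5

Splitting on Physics: it can be Wed (2), Thu (3). Listing each branch's schedules as (Crypto, Graphics, Chem, ML):
Physics=Wed: (Tue,Mon,Thu,Thu) (Tue,Mon,Fri,Fri) — 2.
Physics=Thu: (Tue,Mon,Fri,Fri) (Wed,Mon,Fri,Fri) (Wed,Tue,Fri,Fri) — 3.
Summing: 2 + 3 = 5.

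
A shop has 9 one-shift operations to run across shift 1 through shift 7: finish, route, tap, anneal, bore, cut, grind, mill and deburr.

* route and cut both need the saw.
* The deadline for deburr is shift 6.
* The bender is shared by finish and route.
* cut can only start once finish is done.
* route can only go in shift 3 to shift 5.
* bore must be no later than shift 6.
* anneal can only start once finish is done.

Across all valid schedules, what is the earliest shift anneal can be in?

Precedence pushes anneal to at least shift 2.
anneal at shift 2 is achievable: anneal in shift 2, bore in shift 1, cut in shift 2, finish in shift 1, route in shift 3, grind in shift 1, deburr in shift 1, mill in shift 1, tap in shift 1.

shift 2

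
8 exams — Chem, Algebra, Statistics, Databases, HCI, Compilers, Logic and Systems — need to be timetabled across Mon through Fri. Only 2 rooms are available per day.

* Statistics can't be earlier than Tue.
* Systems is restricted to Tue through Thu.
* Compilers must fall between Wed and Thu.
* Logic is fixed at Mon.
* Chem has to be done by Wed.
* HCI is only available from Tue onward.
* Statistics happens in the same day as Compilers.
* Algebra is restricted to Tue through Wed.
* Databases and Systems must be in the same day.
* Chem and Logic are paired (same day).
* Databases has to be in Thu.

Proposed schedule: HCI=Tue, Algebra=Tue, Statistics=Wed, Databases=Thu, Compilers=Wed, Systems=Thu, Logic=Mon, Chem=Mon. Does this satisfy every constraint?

Logic is fixed at Mon — holds.
HCI is only available from Tue onward — holds.
Databases and Systems must be in the same day — holds.
Algebra is restricted to Tue through Wed — holds.
Systems is restricted to Tue through Thu — holds.
Statistics happens in the same day as Compilers — holds.
Compilers must fall between Wed and Thu — holds.
Only 2 rooms are available per day — holds.
Chem and Logic are paired (same day) — holds.
Statistics can't be earlier than Tue — holds.
Databases has to be in Thu — holds.
Chem has to be done by Wed — holds.

Yes, all constraints hold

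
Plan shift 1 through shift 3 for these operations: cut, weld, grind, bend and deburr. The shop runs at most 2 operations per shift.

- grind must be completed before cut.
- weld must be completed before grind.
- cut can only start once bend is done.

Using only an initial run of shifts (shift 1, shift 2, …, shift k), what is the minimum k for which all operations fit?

The precedence chain requires at least 3 distinct shifts.
With at most 2 per shift and 5 operations, at least 3 shifts are needed.
3 works (last occupied shift: shift 3): for example grind in shift 2, weld in shift 1, cut in shift 3, deburr in shift 2, bend in shift 1.

3 shifts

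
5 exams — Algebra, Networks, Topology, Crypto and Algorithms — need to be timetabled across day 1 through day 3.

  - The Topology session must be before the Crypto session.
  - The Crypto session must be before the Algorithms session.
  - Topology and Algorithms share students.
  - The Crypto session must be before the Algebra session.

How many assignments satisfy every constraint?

Enumerating: Algorithms -> day 3, Algebra -> day 3, Crypto -> day 2, Topology -> day 1, Networks -> day 1 | Crypto=day 2; Networks=day 2; Topology=day 1; Algorithms=day 3; Algebra=day 3 | Algorithms=day 3; Topology=day 1; Crypto=day 2; Algebra=day 3; Networks=day 3.

3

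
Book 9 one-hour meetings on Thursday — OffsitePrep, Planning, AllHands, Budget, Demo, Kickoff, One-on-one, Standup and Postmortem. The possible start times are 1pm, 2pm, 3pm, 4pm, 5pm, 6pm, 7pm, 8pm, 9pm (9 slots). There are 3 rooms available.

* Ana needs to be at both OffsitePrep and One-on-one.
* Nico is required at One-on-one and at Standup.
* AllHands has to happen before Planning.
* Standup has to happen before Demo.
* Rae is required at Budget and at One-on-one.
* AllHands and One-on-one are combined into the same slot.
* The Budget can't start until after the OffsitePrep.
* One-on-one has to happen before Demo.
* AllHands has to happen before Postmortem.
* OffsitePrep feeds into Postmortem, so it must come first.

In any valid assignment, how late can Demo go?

9pm

Precedence pushes Demo to at least 2pm.
Demo at 9pm is achievable: OffsitePrep in 1pm, Kickoff in 1pm, AllHands in 2pm, Postmortem in 3pm, Standup in 1pm, Budget in 3pm, Demo in 9pm, Planning in 3pm, One-on-one in 2pm.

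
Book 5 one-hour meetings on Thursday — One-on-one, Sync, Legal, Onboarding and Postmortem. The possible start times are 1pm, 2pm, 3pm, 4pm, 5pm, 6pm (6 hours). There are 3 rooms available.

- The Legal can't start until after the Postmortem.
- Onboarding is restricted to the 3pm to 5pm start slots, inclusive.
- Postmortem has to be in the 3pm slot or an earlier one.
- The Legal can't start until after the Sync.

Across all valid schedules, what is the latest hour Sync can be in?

Downstream work caps Sync at 5pm.
Sync at 5pm is achievable: Sync=5pm, Legal=6pm, Postmortem=1pm, Onboarding=3pm, One-on-one=1pm.

5pm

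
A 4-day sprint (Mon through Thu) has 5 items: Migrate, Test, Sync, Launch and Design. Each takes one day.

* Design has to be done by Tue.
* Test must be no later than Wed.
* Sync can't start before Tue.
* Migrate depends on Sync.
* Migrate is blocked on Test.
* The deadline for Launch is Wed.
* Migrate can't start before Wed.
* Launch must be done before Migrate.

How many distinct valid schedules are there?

44

Splitting on Migrate: it can be Wed (8), Thu (36). Listing each branch's schedules as (Test, Sync, Launch, Design):
Migrate=Wed: (Mon,Tue,Mon,Mon) (Mon,Tue,Mon,Tue) (Mon,Tue,Tue,Mon) (Mon,Tue,Tue,Tue) (Tue,Tue,Mon,Mon) (Tue,Tue,Mon,Tue) (Tue,Tue,Tue,Mon) (Tue,Tue,Tue,Tue) — 8.
Migrate=Thu: (Mon,Tue,Mon,Mon) (Mon,Tue,Mon,Tue) (Mon,Tue,Tue,Mon) (Mon,Tue,Tue,Tue) (Mon,Tue,Wed,Mon) (Mon,Tue,Wed,Tue) (Mon,Wed,Mon,Mon) (Mon,Wed,Mon,Tue) (Mon,Wed,Tue,Mon) (Mon,Wed,Tue,Tue) (Mon,Wed,Wed,Mon) (Mon,Wed,Wed,Tue) (Tue,Tue,Mon,Mon) (Tue,Tue,Mon,Tue) (Tue,Tue,Tue,Mon) (Tue,Tue,Tue,Tue) (Tue,Tue,Wed,Mon) (Tue,Tue,Wed,Tue) (Tue,Wed,Mon,Mon) (Tue,Wed,Mon,Tue) (Tue,Wed,Tue,Mon) (Tue,Wed,Tue,Tue) (Tue,Wed,Wed,Mon) (Tue,Wed,Wed,Tue) (Wed,Tue,Mon,Mon) (Wed,Tue,Mon,Tue) (Wed,Tue,Tue,Mon) (Wed,Tue,Tue,Tue) (Wed,Tue,Wed,Mon) (Wed,Tue,Wed,Tue) (Wed,Wed,Mon,Mon) (Wed,Wed,Mon,Tue) (Wed,Wed,Tue,Mon) (Wed,Wed,Tue,Tue) (Wed,Wed,Wed,Mon) (Wed,Wed,Wed,Tue) — 36.
Summing: 8 + 36 = 44.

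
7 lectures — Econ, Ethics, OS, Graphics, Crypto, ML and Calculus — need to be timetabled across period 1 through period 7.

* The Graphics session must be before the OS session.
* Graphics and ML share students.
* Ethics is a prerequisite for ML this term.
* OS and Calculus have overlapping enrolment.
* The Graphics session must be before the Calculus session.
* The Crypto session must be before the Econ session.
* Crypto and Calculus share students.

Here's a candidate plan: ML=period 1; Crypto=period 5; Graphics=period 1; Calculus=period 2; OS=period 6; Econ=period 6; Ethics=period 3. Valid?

Invalid. Graphics and ML share students.

Ethics is a prerequisite for ML this term — violated.
The Crypto session must be before the Econ session — holds.
Crypto and Calculus share students — holds.
OS and Calculus have overlapping enrolment — holds.
The Graphics session must be before the Calculus session — holds.
Graphics and ML share students — violated.
The Graphics session must be before the OS session — holds.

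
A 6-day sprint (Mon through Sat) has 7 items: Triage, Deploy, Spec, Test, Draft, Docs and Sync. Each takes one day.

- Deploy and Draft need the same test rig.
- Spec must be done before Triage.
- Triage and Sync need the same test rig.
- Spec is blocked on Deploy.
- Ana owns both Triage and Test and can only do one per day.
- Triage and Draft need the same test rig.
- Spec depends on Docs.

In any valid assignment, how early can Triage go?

Precedence pushes Triage to at least Wed.
Triage at Wed is achievable: Draft -> Tue, Test -> Mon, Sync -> Mon, Deploy -> Mon, Triage -> Wed, Docs -> Mon, Spec -> Tue.

Wed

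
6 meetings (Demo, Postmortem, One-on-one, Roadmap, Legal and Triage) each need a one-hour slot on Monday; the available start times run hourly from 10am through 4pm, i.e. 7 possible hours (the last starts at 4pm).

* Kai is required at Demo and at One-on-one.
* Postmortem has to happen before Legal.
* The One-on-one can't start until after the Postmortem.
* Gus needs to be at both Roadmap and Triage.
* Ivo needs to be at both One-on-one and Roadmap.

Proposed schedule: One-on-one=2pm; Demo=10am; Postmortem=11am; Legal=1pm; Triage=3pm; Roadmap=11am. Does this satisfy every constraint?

Postmortem has to happen before Legal — holds.
Gus needs to be at both Roadmap and Triage — holds.
Kai is required at Demo and at One-on-one — holds.
The One-on-one can't start until after the Postmortem — holds.
Ivo needs to be at both One-on-one and Roadmap — holds.

Yes, all constraints hold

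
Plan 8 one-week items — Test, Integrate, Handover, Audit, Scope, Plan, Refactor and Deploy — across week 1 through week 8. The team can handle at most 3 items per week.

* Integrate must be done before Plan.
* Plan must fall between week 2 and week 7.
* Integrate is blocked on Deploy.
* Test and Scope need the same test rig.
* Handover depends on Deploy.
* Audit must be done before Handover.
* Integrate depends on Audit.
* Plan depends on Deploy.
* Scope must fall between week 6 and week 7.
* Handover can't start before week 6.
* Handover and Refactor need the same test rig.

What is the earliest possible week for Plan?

week 3

Plan is available from week 2; precedence pushes Plan to at least week 3; Plan's own window allows nothing later than week 7.
Plan at week 3 is achievable: Scope=week 6, Audit=week 1, Handover=week 6, Plan=week 3, Refactor=week 2, Deploy=week 1, Integrate=week 2, Test=week 1.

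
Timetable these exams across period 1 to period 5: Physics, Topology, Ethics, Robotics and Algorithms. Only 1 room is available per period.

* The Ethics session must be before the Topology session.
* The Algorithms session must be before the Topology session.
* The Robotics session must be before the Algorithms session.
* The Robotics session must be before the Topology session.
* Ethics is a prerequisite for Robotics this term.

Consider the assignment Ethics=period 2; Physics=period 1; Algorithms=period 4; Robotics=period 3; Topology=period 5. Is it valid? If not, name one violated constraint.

Yes, all constraints hold

The Algorithms session must be before the Topology session — holds.
The Robotics session must be before the Topology session — holds.
Only 1 room is available per period — holds.
The Robotics session must be before the Algorithms session — holds.
The Ethics session must be before the Topology session — holds.
Ethics is a prerequisite for Robotics this term — holds.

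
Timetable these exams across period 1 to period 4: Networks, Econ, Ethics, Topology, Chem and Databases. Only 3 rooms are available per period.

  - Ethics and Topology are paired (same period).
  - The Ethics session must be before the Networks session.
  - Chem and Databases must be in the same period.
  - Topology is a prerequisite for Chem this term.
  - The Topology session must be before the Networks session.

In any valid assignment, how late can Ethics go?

Downstream work caps Ethics at period 3.
Ethics at period 3 is achievable: Networks -> period 4, Topology -> period 3, Chem -> period 4, Databases -> period 4, Ethics -> period 3, Econ -> period 1.

period 3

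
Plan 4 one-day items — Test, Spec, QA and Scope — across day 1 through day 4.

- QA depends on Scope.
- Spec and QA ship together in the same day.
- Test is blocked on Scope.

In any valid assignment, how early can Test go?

Precedence pushes Test to at least day 2.
Test at day 2 is achievable: Spec -> day 2, Scope -> day 1, Test -> day 2, QA -> day 2.

day 2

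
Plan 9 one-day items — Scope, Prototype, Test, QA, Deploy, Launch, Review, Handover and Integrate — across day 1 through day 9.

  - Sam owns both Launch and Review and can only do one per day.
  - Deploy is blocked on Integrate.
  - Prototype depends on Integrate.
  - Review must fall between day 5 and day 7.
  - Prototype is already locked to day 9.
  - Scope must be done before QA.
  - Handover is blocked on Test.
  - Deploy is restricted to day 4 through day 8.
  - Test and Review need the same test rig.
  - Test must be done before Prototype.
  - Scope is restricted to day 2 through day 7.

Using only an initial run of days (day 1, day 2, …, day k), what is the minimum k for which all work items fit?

9

The precedence chain requires at least 2 distinct days.
Prototype can't be placed before day 9, so the schedule must run through at least day 9.
9 works (last occupied day: day 9): for example Review in day 5, Test in day 1, Scope in day 2, Deploy in day 4, Handover in day 2, Launch in day 1, Integrate in day 1, QA in day 3, Prototype in day 9.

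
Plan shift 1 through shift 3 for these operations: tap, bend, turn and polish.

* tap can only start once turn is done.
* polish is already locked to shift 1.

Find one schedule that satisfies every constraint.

bend in shift 1, polish in shift 1, tap in shift 2, turn in shift 1

Checking: turn(shift 1) before tap(shift 2); polish=shift 1 in [shift 1,shift 1].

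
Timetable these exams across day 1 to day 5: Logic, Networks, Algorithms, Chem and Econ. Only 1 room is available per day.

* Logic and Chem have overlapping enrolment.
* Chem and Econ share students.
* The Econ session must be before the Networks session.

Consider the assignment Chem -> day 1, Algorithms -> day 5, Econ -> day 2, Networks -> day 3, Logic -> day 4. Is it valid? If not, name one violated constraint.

Logic and Chem have overlapping enrolment — holds.
Chem and Econ share students — holds.
Only 1 room is available per day — holds.
The Econ session must be before the Networks session — holds.

Valid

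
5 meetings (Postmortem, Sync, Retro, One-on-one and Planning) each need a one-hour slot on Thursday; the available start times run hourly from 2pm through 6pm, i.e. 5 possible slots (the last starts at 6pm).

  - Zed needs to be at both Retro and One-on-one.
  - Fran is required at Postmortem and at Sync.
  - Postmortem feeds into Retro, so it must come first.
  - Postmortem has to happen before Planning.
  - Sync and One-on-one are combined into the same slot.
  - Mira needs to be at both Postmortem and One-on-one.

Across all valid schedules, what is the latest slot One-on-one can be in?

One-on-one at 6pm is achievable: Postmortem -> 2pm, One-on-one -> 6pm, Retro -> 3pm, Planning -> 3pm, Sync -> 6pm.

6pm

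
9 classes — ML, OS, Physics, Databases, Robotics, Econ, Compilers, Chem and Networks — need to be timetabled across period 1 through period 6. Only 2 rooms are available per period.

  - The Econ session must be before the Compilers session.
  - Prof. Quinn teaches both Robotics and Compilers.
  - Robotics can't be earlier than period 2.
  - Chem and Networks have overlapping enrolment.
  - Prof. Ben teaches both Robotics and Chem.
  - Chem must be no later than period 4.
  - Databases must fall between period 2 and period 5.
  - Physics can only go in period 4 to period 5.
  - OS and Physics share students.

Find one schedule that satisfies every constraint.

Networks=period 4, Chem=period 1, ML=period 3, Databases=period 2, Compilers=period 3, Robotics=period 2, Physics=period 4, OS=period 5, Econ=period 1

Checking: Econ(period 1) before Compilers(period 3); Chem(period 1) != Networks(period 4); Robotics(period 2) != Chem(period 1); Robotics(period 2) != Compilers(period 3); OS(period 5) != Physics(period 4); Databases=period 2 in [period 2,period 5]; Physics=period 4 in [period 4,period 5]; Robotics=period 2 in [period 2,period 6]; Chem=period 1 in [period 1,period 4]; max 2 per period (cap 2).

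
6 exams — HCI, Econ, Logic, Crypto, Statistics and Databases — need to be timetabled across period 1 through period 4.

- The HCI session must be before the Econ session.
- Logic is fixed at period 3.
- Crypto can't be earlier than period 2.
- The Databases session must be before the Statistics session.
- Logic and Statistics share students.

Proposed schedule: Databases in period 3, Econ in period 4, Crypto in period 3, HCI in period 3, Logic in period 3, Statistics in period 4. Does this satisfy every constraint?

Valid

The Databases session must be before the Statistics session — holds.
Logic is fixed at period 3 — holds.
Crypto can't be earlier than period 2 — holds.
The HCI session must be before the Econ session — holds.
Logic and Statistics share students — holds.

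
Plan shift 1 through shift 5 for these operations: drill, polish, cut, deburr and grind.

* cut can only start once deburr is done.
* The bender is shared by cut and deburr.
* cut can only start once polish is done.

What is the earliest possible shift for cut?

shift 2

Precedence pushes cut to at least shift 2.
cut at shift 2 is achievable: drill -> shift 1; deburr -> shift 1; cut -> shift 2; polish -> shift 1; grind -> shift 1.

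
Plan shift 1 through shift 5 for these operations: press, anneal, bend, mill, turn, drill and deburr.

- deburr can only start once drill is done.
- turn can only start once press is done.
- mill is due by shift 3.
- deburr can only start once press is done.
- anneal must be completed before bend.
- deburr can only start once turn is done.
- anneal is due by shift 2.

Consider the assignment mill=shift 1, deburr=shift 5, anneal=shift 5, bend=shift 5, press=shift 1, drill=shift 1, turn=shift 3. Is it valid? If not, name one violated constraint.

deburr can only start once turn is done — holds.
anneal must be completed before bend — violated.
turn can only start once press is done — holds.
deburr can only start once press is done — holds.
mill is due by shift 3 — holds.
deburr can only start once drill is done — holds.
anneal is due by shift 2 — violated.

No. anneal is due by shift 2 is not satisfied.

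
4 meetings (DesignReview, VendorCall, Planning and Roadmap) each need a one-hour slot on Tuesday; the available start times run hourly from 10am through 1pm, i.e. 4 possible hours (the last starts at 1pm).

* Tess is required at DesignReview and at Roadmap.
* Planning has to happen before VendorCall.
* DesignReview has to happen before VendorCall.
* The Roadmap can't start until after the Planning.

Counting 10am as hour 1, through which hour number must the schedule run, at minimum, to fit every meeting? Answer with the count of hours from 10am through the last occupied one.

The precedence chain requires at least 2 distinct hours.
2 works (last occupied hour: 11am): for example Planning in 10am; DesignReview in 10am; VendorCall in 11am; Roadmap in 11am.

2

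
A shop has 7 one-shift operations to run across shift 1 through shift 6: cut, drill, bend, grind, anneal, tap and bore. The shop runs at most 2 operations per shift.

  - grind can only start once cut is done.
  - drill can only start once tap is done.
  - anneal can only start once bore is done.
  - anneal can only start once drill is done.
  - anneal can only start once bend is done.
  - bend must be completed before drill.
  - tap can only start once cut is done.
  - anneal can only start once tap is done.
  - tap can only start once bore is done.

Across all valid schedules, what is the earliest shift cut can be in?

Downstream work caps cut at shift 3.
cut at shift 1 is achievable: bend=shift 2; tap=shift 2; cut=shift 1; bore=shift 1; drill=shift 3; grind=shift 3; anneal=shift 4.

shift 1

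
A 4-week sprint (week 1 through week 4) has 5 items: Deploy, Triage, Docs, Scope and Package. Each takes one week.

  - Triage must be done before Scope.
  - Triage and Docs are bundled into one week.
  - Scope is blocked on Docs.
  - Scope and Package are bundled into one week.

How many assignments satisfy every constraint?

Splitting on Deploy: it can be week 1 (6), week 2 (6), week 3 (6), week 4 (6). Listing each branch's schedules as (Triage, Docs, Scope, Package) by week number:
Deploy=week 1: (1,1,2,2) (1,1,3,3) (1,1,4,4) (2,2,3,3) (2,2,4,4) (3,3,4,4) — 6.
Deploy=week 2: (1,1,2,2) (1,1,3,3) (1,1,4,4) (2,2,3,3) (2,2,4,4) (3,3,4,4) — 6.
Deploy=week 3: (1,1,2,2) (1,1,3,3) (1,1,4,4) (2,2,3,3) (2,2,4,4) (3,3,4,4) — 6.
Deploy=week 4: (1,1,2,2) (1,1,3,3) (1,1,4,4) (2,2,3,3) (2,2,4,4) (3,3,4,4) — 6.
Summing: 6 + 6 + 6 + 6 = 24.

24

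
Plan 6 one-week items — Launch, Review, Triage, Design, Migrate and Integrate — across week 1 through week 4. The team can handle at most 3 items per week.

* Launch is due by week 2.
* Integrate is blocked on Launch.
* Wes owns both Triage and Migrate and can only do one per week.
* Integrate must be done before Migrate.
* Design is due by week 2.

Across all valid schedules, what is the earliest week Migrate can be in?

week 3

Precedence pushes Migrate to at least week 3.
Migrate at week 3 is achievable: Review -> week 1, Triage -> week 2, Design -> week 1, Migrate -> week 3, Launch -> week 1, Integrate -> week 2.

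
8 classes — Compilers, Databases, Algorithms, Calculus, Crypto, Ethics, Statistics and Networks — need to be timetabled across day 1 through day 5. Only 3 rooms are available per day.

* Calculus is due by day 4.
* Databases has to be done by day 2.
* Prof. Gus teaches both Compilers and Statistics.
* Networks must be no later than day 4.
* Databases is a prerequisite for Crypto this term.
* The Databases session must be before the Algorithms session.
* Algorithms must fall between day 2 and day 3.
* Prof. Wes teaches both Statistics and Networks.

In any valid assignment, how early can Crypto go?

day 2

Precedence pushes Crypto to at least day 2.
Crypto at day 2 is achievable: Statistics=day 3; Calculus=day 1; Crypto=day 2; Ethics=day 3; Databases=day 1; Algorithms=day 2; Compilers=day 2; Networks=day 1.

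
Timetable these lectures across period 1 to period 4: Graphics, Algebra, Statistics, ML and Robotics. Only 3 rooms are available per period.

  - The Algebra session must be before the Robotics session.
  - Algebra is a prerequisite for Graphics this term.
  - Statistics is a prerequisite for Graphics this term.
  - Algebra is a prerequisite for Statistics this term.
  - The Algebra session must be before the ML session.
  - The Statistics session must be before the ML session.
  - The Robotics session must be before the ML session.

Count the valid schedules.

Splitting on Graphics: it can be period 3 (3), period 4 (6). Listing each branch's schedules as (Algebra, Statistics, ML, Robotics) by period number:
Graphics=period 3: (1,2,3,2) (1,2,4,2) (1,2,4,3) — 3.
Graphics=period 4: (1,2,3,2) (1,2,4,2) (1,2,4,3) (1,3,4,2) (1,3,4,3) (2,3,4,3) — 6.
Summing: 3 + 6 = 9.

9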